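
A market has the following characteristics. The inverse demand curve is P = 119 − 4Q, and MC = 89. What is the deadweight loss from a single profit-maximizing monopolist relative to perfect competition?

DWL = 28.125

Competitive firms price at marginal cost: P = 89, giving Q = 7.5.
Monopoly sets MR = MC: 119 − 8Q = 89 ⇒ Q = 3.75, P = 119 − 4·3.75 = 104.
DWL is the triangle between Q = 3.75 and Q = 7.5: ½·(7.5 − 3.75)·(104 − 89) = 28.125.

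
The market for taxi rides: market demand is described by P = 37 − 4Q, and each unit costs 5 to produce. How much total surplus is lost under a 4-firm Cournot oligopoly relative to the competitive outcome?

Competitive firms price at marginal cost: P = 5, giving Q = 8.
With 4 symmetric Cournot firms, each firm's FOC gives 37 − 20q = 5, so q = 1.6, Q = 4·1.6 = 6.4, and P = 11.4.
DWL is the triangle between Q = 6.4 and Q = 8: ½·(8 − 6.4)·(11.4 − 5) = 5.12.

DWL = 5.12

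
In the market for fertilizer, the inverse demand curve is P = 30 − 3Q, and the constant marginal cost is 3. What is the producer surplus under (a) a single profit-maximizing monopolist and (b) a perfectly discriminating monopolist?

Monopoly: PS = 60.75; Perfect PD: PS = 121.5

A monopolist chooses Q where MR = MC. MR = 30 − 6Q; setting this equal to 3 gives Q = 4.5 and P = 16.5.
PS = (16.5 − 3)·4.5 = 60.75.
A perfectly discriminating monopolist sells every unit with P(Q) ≥ MC(Q), so output equals the competitive quantity Q = 9. Each buyer pays their reservation price, so CS = 0 and the firm captures all surplus.
PS = ½·(30 − 3)·9 = 121.5.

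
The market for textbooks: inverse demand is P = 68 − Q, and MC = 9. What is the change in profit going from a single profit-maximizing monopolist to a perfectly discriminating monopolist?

π rises by 870.25

The monopolist equates marginal revenue to marginal cost: 68 − 2Q = 9, so Q = 29.5. From demand, P = 38.5.
Profit = (38.5 − 9)·29.5 = 870.25.
Under first-degree price discrimination the firm charges each unit its demand price and produces up to where P = MC, i.e. Q = 59. Consumer surplus is zero; producer surplus equals total surplus.
PS equals the full surplus area, 1740.5. Profit = 1740.5 = 1740.5.
Change in profit: 1740.5 − 870.25 = 870.25.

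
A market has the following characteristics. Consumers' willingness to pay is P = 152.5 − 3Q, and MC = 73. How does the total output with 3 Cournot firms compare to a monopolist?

Cournot with 3 identical firms: the symmetric best-response condition is 152.5 − 12q = 73. Each firm produces q = 6.625, total output Q = 19.875, price P = 92.875.
Monopoly sets MR = MC: 152.5 − 6Q = 73 ⇒ Q = 13.25, P = 152.5 − 3·13.25 = 112.75.

Cournot: Q = 19.875; Monopoly: Q = 13.25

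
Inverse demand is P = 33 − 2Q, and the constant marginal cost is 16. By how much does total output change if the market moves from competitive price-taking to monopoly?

Under competition P = MC = 16, so Q = (33 − 16)/2 = 8.5.
The monopolist equates marginal revenue to marginal cost: 33 − 4Q = 16, so Q = 4.25. From demand, P = 24.5.
Change in total output: 4.25 − 8.5 = −4.25.

Total output falls by 4.25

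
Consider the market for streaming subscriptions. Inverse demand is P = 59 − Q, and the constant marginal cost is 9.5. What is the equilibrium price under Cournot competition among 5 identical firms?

P = 17.75

Cournot with 5 identical firms: the symmetric best-response condition is 59 − 6q = 9.5. Each firm produces q = 8.25, total output Q = 41.25, price P = 17.75.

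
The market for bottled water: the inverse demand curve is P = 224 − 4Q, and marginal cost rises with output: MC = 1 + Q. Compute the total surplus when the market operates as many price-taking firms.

Under competition P = MC: 224 − 4Q = 1 + Q ⇒ Q = 44.6, P = 45.6.
CS = ½·(224 − 45.6)·44.6 = 3978.32; PS = (45.6·44.6 − 1·44.6 − ½·1·44.6²) = 994.58; TS = 4972.9.

TS = 4972.9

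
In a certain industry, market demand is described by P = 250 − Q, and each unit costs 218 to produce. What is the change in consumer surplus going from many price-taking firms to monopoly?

Under competition P = MC = 218, so Q = (250 − 218)/1 = 32.
CS = ½·(250 − 218)·32 = 512.
Monopoly sets MR = MC: 250 − 2Q = 218 ⇒ Q = 16, P = 250 − 16 = 234.
CS = ½·(250 − 234)·16 = 128.
Change in consumer surplus: 128 − 512 = −384.

Consumer surplus falls by 384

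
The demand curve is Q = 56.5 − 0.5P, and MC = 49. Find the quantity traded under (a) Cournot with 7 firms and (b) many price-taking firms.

Inverting demand: P = 113 − 2Q.
Cournot with 7 identical firms: the symmetric best-response condition is 113 − 16q = 49. Each firm produces q = 4, total output Q = 28, price P = 57.
Perfect competition: P = MC = 49, so 113 − 2Q = 49 and Q = 32.

Cournot: Q = 28; Competition: Q = 32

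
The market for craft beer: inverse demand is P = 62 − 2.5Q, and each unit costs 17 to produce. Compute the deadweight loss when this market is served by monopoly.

Competitive firms price at marginal cost: P = 17, giving Q = 18.
A monopolist chooses Q where MR = MC. MR = 62 − 5Q; setting this equal to 17 gives Q = 9 and P = 39.5.
DWL is the triangle between Q = 9 and Q = 18: ½·(18 − 9)·(39.5 − 17) = 101.25.

DWL = 101.25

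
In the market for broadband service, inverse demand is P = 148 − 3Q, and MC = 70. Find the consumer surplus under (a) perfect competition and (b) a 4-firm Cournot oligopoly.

Competition: CS = 1014; Cournot: CS = 648.96

Perfect competition: P = MC = 70, so 148 − 3Q = 70 and Q = 26.
CS = ½·(148 − 70)·26 = 1014.
In a 4-firm Cournot equilibrium, symmetry and the first-order condition give q = (148 − 70)/(15) = 5.2. So Q = 20.8 and P = 85.6.
CS = ½·(148 − 85.6)·20.8 = 648.96.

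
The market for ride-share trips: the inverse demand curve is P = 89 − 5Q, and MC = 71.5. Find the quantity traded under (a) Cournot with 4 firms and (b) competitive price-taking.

Cournot: Q = 2.8; Competition: Q = 3.5

In a 4-firm Cournot equilibrium, symmetry and the first-order condition give q = (89 − 71.5)/(25) = 0.7. So Q = 2.8 and P = 75.
Under competition P = MC = 71.5, so Q = (89 − 71.5)/5 = 3.5.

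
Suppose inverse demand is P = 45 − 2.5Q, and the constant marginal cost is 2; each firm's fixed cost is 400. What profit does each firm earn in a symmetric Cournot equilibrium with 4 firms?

π_i = −370.416

Cournot with 4 identical firms: the symmetric best-response condition is 45 − 12.5q = 2. Each firm produces q = 3.44, total output Q = 13.76, price P = 10.6.
Each firm's profit = (10.6 − 2)·3.44 − 400 = −370.416.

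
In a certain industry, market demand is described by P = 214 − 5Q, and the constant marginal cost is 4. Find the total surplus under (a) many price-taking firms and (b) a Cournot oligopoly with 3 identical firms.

Competitive firms price at marginal cost: P = 4, giving Q = 42.
CS = ½·(214 − 4)·42 = 4410; PS = (4 − 4)·42 = 0; TS = 4410.
With 3 symmetric Cournot firms, each firm's FOC gives 214 − 20q = 4, so q = 10.5, Q = 3·10.5 = 31.5, and P = 56.5.
CS = ½·(214 − 56.5)·31.5 = 2480.625; PS = (56.5 − 4)·31.5 = 1653.75; TS = 4134.375.

Competition: TS = 4410; Cournot: TS = 4134.375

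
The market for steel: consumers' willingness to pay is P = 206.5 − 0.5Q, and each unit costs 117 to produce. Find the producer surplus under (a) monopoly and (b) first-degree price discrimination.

A monopolist chooses Q where MR = MC. MR = 206.5 − Q; setting this equal to 117 gives Q = 89.5 and P = 161.75.
PS = (161.75 − 117)·89.5 = 4005.125.
With perfect price discrimination, output is the efficient level Q = 179 (where demand meets MC), but every buyer pays their willingness to pay: CS = 0 and PS = total surplus.
PS = ½·(206.5 − 117)·179 = 8010.25.

Monopoly: PS = 4005.125; Perfect PD: PS = 8010.25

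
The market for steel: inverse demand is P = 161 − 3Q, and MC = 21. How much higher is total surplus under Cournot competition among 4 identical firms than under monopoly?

A monopolist chooses Q where MR = MC. MR = 161 − 6Q; setting this equal to 21 gives Q = 70/3 and P = 91.
CS = ½·(161 − 91)·70/3 = 2450/3; PS = (91 − 21)·70/3 = 4900/3; TS = 2450.
With 4 symmetric Cournot firms, each firm's FOC gives 161 − 15q = 21, so q = 28/3, Q = 4·28/3 = 112/3, and P = 49.
CS = ½·(161 − 49)·112/3 = 6272/3; PS = (49 − 21)·112/3 = 3136/3; TS = 3136.
Change in total surplus: 3136 − 2450 = 686.

Total surplus rises by 686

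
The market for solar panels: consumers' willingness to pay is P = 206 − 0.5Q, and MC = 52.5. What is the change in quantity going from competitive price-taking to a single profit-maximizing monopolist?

Perfect competition: P = MC = 52.5, so 206 − 0.5Q = 52.5 and Q = 307.
The monopolist equates marginal revenue to marginal cost: 206 − Q = 52.5, so Q = 153.5. From demand, P = 129.25.
Change in quantity: 153.5 − 307 = −153.5.

Quantity falls by 153.5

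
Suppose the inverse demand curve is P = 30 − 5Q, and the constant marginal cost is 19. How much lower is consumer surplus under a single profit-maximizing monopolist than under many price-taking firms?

Consumer surplus falls by 9.075

Perfect competition: P = MC = 19, so 30 − 5Q = 19 and Q = 2.2.
CS = ½·(30 − 19)·2.2 = 12.1.
Monopoly sets MR = MC: 30 − 10Q = 19 ⇒ Q = 1.1, P = 30 − 5·1.1 = 24.5.
CS = ½·(30 − 24.5)·1.1 = 3.025.
Change in consumer surplus: 3.025 − 12.1 = −9.075.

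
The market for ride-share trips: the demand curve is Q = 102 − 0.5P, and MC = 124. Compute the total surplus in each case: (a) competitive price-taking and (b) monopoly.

Competition: TS = 1600; Monopoly: TS = 1200

Inverting demand: P = 204 − 2Q.
Competitive firms price at marginal cost: P = 124, giving Q = 40.
CS = ½·(204 − 124)·40 = 1600; PS = (124 − 124)·40 = 0; TS = 1600.
A monopolist chooses Q where MR = MC. MR = 204 − 4Q; setting this equal to 124 gives Q = 20 and P = 164.
CS = ½·(204 − 164)·20 = 400; PS = (164 − 124)·20 = 800; TS = 1200.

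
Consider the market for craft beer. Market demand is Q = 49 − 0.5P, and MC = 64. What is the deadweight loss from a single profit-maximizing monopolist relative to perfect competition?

DWL = 72.25

Inverting demand: P = 98 − 2Q.
Under competition P = MC = 64, so Q = (98 − 64)/2 = 17.
A monopolist chooses Q where MR = MC. MR = 98 − 4Q; setting this equal to 64 gives Q = 8.5 and P = 81.
DWL is the triangle between Q = 8.5 and Q = 17: ½·(17 − 8.5)·(81 − 64) = 72.25.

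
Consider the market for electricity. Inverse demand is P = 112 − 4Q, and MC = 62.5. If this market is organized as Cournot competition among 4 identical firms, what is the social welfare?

TS = 294.03

With 4 symmetric Cournot firms, each firm's FOC gives 112 − 20q = 62.5, so q = 2.475, Q = 4·2.475 = 9.9, and P = 72.4.
CS = ½·(112 − 72.4)·9.9 = 196.02; PS = (72.4 − 62.5)·9.9 = 98.01; TS = 294.03.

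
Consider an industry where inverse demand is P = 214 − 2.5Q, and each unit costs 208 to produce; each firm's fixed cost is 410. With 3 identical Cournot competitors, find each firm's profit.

Cournot with 3 identical firms: the symmetric best-response condition is 214 − 10q = 208. Each firm produces q = 0.6, total output Q = 1.8, price P = 209.5.
Each firm's profit = (209.5 − 208)·0.6 − 410 = −409.1.

π_i = −409.1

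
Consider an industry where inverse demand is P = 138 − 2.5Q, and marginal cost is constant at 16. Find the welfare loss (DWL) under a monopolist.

Competitive firms price at marginal cost: P = 16, giving Q = 48.8.
A monopolist chooses Q where MR = MC. MR = 138 − 5Q; setting this equal to 16 gives Q = 24.4 and P = 77.
DWL is the triangle between Q = 24.4 and Q = 48.8: ½·(48.8 − 24.4)·(77 − 16) = 744.2.

DWL = 744.2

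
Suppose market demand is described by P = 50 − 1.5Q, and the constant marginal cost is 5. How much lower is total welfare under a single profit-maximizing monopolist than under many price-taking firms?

Competitive firms price at marginal cost: P = 5, giving Q = 30.
CS = ½·(50 − 5)·30 = 675; PS = (5 − 5)·30 = 0; TS = 675.
The monopolist equates marginal revenue to marginal cost: 50 − 3Q = 5, so Q = 15. From demand, P = 27.5.
CS = ½·(50 − 27.5)·15 = 168.75; PS = (27.5 − 5)·15 = 337.5; TS = 506.25.
Change in total welfare: 506.25 − 675 = −168.75.

TS falls by 168.75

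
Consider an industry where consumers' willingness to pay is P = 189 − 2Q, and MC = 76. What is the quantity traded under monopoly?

A monopolist chooses Q where MR = MC. MR = 189 − 4Q; setting this equal to 76 gives Q = 28.25 and P = 132.5.

Q = 28.25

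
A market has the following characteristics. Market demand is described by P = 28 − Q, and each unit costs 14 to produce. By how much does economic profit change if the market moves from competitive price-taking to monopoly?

Perfect competition: P = MC = 14, so 28 − Q = 14 and Q = 14.
Profit = (14 − 14)·14 = 0.
The monopolist equates marginal revenue to marginal cost: 28 − 2Q = 14, so Q = 7. From demand, P = 21.
Profit = (21 − 14)·7 = 49.
Change in economic profit: 49 − 0 = 49.

Economic profit rises by 49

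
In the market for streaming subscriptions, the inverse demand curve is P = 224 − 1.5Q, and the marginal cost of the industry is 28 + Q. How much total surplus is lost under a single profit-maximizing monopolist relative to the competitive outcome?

Competitive equilibrium sets price equal to marginal cost: 224 − 1.5Q = 28 + Q, so Q = 78.4 and P = 106.4.
The monopolist equates marginal revenue to marginal cost: 224 − 3Q = 28 + Q, so Q = 49. From demand, P = 150.5.
CS = ½·(224 − 106.4)·78.4 = 4609.92; PS = (106.4·78.4 − 28·78.4 − ½·1·78.4²) = 3073.28; TS = 7683.2.
CS = ½·(224 − 150.5)·49 = 1800.75; PS = (150.5·49 − 28·49 − ½·1·49²) = 4802; TS = 6602.75.
DWL = 7683.2 − 6602.75 = 1080.45.

DWL = 1080.45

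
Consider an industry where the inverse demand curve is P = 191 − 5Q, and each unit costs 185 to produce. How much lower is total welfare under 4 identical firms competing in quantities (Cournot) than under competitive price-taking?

TS falls by 0.144

Perfect competition: P = MC = 185, so 191 − 5Q = 185 and Q = 1.2.
CS = ½·(191 − 185)·1.2 = 3.6; PS = (185 − 185)·1.2 = 0; TS = 3.6.
Cournot with 4 identical firms: the symmetric best-response condition is 191 − 25q = 185. Each firm produces q = 0.24, total output Q = 0.96, price P = 186.2.
CS = ½·(191 − 186.2)·0.96 = 2.304; PS = (186.2 − 185)·0.96 = 1.152; TS = 3.456.
Change in total welfare: 3.456 − 3.6 = −0.144.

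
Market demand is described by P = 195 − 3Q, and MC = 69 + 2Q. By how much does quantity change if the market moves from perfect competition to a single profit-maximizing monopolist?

Quantity falls by 9.45

Under competition P = MC: 195 − 3Q = 69 + 2Q ⇒ Q = 25.2, P = 119.4.
A monopolist chooses Q where MR = MC. MR = 195 − 6Q; setting this equal to 69 + 2Q gives Q = 15.75 and P = 147.75.
Change in quantity: 15.75 − 25.2 = −9.45.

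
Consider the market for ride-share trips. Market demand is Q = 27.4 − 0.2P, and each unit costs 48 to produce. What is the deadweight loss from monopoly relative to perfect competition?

DWL = 198.025

Inverting demand: P = 137 − 5Q.
Competitive firms price at marginal cost: P = 48, giving Q = 17.8.
Monopoly sets MR = MC: 137 − 10Q = 48 ⇒ Q = 8.9, P = 137 − 5·8.9 = 92.5.
DWL is the triangle between Q = 8.9 and Q = 17.8: ½·(17.8 − 8.9)·(92.5 − 48) = 198.025.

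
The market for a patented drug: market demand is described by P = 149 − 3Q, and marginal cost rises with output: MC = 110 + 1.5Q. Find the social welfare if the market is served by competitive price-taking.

TS = 169

Competitive equilibrium sets price equal to marginal cost: 149 − 3Q = 110 + 1.5Q, so Q = 26/3 and P = 123.
CS = ½·(149 − 123)·26/3 = 338/3; PS = (123·26/3 − 110·26/3 − ½·1.5·(26/3)²) = 169/3; TS = 169.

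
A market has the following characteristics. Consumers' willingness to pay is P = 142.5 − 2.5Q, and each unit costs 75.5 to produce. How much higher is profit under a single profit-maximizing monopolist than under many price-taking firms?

Under competition P = MC = 75.5, so Q = (142.5 − 75.5)/2.5 = 26.8.
Profit = (75.5 − 75.5)·26.8 = 0.
Monopoly sets MR = MC: 142.5 − 5Q = 75.5 ⇒ Q = 13.4, P = 142.5 − 2.5·13.4 = 109.
Profit = (109 − 75.5)·13.4 = 448.9.
Change in profit: 448.9 − 0 = 448.9.

Profit rises by 448.9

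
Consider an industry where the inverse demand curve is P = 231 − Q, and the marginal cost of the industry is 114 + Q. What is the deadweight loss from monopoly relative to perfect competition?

Under competition P = MC: 231 − Q = 114 + Q ⇒ Q = 58.5, P = 172.5.
Monopoly sets MR = MC: 231 − 2Q = 114 + Q ⇒ Q = 39, P = 231 − 39 = 192.
CS = ½·(231 − 172.5)·58.5 = 1711.125; PS = (172.5·58.5 − 114·58.5 − ½·1·58.5²) = 1711.125; TS = 3422.25.
CS = ½·(231 − 192)·39 = 760.5; PS = (192·39 − 114·39 − ½·1·39²) = 2281.5; TS = 3042.
DWL = 3422.25 − 3042 = 380.25.

DWL = 380.25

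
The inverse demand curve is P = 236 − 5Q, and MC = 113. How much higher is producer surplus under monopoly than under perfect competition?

Producer surplus rises by 756.45

Perfect competition: P = MC = 113, so 236 − 5Q = 113 and Q = 24.6.
PS = (113 − 113)·24.6 = 0.
A monopolist chooses Q where MR = MC. MR = 236 − 10Q; setting this equal to 113 gives Q = 12.3 and P = 174.5.
PS = (174.5 − 113)·12.3 = 756.45.
Change in producer surplus: 756.45 − 0 = 756.45.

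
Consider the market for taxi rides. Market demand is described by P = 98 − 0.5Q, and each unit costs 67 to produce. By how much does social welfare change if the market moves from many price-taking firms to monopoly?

Social welfare falls by 240.25

Perfect competition: P = MC = 67, so 98 − 0.5Q = 67 and Q = 62.
CS = ½·(98 − 67)·62 = 961; PS = (67 − 67)·62 = 0; TS = 961.
Monopoly sets MR = MC: 98 − Q = 67 ⇒ Q = 31, P = 98 − 0.5·31 = 82.5.
CS = ½·(98 − 82.5)·31 = 240.25; PS = (82.5 − 67)·31 = 480.5; TS = 720.75.
Change in social welfare: 720.75 − 961 = −240.25.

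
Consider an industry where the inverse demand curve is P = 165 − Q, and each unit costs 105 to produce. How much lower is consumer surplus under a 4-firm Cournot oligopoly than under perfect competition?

Consumer surplus falls by 648

Competitive firms price at marginal cost: P = 105, giving Q = 60.
CS = ½·(165 − 105)·60 = 1800.
In a 4-firm Cournot equilibrium, symmetry and the first-order condition give q = (165 − 105)/(5) = 12. So Q = 48 and P = 117.
CS = ½·(165 − 117)·48 = 1152.
Change in consumer surplus: 1152 − 1800 = −648.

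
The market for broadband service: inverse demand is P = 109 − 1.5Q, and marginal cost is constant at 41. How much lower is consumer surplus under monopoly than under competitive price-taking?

CS falls by 1156

Perfect competition: P = MC = 41, so 109 − 1.5Q = 41 and Q = 136/3.
CS = ½·(109 − 41)·136/3 = 4624/3.
The monopolist equates marginal revenue to marginal cost: 109 − 3Q = 41, so Q = 68/3. From demand, P = 75.
CS = ½·(109 − 75)·68/3 = 1156/3.
Change in consumer surplus: 1156/3 − 4624/3 = −1156.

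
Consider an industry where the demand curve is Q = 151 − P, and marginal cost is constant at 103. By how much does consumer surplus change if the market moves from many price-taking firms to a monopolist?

Consumer surplus falls by 864

Inverting demand: P = 151 − Q.
Under competition P = MC = 103, so Q = (151 − 103)/1 = 48.
CS = ½·(151 − 103)·48 = 1152.
Monopoly sets MR = MC: 151 − 2Q = 103 ⇒ Q = 24, P = 151 − 24 = 127.
CS = ½·(151 − 127)·24 = 288.
Change in consumer surplus: 288 − 1152 = −864.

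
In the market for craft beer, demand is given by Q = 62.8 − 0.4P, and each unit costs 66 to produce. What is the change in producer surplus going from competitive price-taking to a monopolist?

Producer surplus rises by 828.1

Inverting demand: P = 157 − 2.5Q.
Competitive firms price at marginal cost: P = 66, giving Q = 36.4.
PS = (66 − 66)·36.4 = 0.
The monopolist equates marginal revenue to marginal cost: 157 − 5Q = 66, so Q = 18.2. From demand, P = 111.5.
PS = (111.5 − 66)·18.2 = 828.1.
Change in producer surplus: 828.1 − 0 = 828.1.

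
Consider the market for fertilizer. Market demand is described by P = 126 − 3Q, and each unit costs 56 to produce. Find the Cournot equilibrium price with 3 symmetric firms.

In a 3-firm Cournot equilibrium, symmetry and the first-order condition give q = (126 − 56)/(12) = 35/6. So Q = 17.5 and P = 73.5.

P = 73.5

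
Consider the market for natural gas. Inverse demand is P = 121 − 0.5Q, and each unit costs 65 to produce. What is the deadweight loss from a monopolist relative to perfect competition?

Under competition P = MC = 65, so Q = (121 − 65)/0.5 = 112.
The monopolist equates marginal revenue to marginal cost: 121 − Q = 65, so Q = 56. From demand, P = 93.
DWL is the triangle between Q = 56 and Q = 112: ½·(112 − 56)·(93 − 65) = 784.

DWL = 784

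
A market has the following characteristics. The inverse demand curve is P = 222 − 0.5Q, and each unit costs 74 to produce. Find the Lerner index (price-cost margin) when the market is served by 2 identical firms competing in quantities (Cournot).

Lerner index = 0.4

With 2 symmetric Cournot firms, each firm's FOC gives 222 − 1.5q = 74, so q = 296/3, Q = 2·296/3 = 592/3, and P = 370/3.
Lerner index = (P − MC)/P = (370/3 − 74)/(370/3) = 0.4.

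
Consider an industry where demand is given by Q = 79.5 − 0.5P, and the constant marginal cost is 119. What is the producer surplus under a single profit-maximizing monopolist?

PS = 200

Inverting demand: P = 159 − 2Q.
A monopolist chooses Q where MR = MC. MR = 159 − 4Q; setting this equal to 119 gives Q = 10 and P = 139.
PS = (139 − 119)·10 = 200.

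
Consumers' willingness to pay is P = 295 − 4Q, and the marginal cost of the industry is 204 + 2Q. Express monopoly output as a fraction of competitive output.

A monopolist chooses Q where MR = MC. MR = 295 − 8Q; setting this equal to 204 + 2Q gives Q = 9.1 and P = 258.6.
Competitive equilibrium sets price equal to marginal cost: 295 − 4Q = 204 + 2Q, so Q = 91/6 and P = 703/3.
Ratio Q_m/Q_c = 9.1/(91/6) = 0.6.

Q_m/Q_c = 0.6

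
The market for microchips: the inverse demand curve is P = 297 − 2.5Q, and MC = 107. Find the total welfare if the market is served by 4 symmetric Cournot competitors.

TS = 6931.2

Cournot with 4 identical firms: the symmetric best-response condition is 297 − 12.5q = 107. Each firm produces q = 15.2, total output Q = 60.8, price P = 145.
CS = ½·(297 − 145)·60.8 = 4620.8; PS = (145 − 107)·60.8 = 2310.4; TS = 6931.2.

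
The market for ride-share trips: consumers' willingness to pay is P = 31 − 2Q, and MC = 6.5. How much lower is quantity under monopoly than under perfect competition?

Q falls by 6.125

Competitive firms price at marginal cost: P = 6.5, giving Q = 12.25.
Monopoly sets MR = MC: 31 − 4Q = 6.5 ⇒ Q = 6.125, P = 31 − 2·6.125 = 18.75.
Change in quantity: 6.125 − 12.25 = −6.125.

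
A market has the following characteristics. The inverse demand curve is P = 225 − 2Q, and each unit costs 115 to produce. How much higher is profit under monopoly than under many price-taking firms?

Competitive firms price at marginal cost: P = 115, giving Q = 55.
Profit = (115 − 115)·55 = 0.
The monopolist equates marginal revenue to marginal cost: 225 − 4Q = 115, so Q = 27.5. From demand, P = 170.
Profit = (170 − 115)·27.5 = 1512.5.
Change in profit: 1512.5 − 0 = 1512.5.

Profit rises by 1512.5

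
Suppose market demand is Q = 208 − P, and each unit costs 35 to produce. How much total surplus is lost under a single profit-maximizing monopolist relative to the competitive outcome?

DWL = 3741.125

Inverting demand: P = 208 − Q.
Under competition P = MC = 35, so Q = (208 − 35)/1 = 173.
Monopoly sets MR = MC: 208 − 2Q = 35 ⇒ Q = 86.5, P = 208 − 86.5 = 121.5.
DWL is the triangle between Q = 86.5 and Q = 173: ½·(173 − 86.5)·(121.5 − 35) = 3741.125.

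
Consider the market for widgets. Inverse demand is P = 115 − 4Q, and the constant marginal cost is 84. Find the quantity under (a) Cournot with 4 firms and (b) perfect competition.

In a 4-firm Cournot equilibrium, symmetry and the first-order condition give q = (115 − 84)/(20) = 1.55. So Q = 6.2 and P = 90.2.
Competitive firms price at marginal cost: P = 84, giving Q = 7.75.

Cournot: Q = 6.2; Competition: Q = 7.75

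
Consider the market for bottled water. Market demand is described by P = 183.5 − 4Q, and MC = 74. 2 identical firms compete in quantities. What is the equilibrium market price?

Cournot with 2 identical firms: the symmetric best-response condition is 183.5 − 12q = 74. Each firm produces q = 9.125, total output Q = 18.25, price P = 110.5.

P = 110.5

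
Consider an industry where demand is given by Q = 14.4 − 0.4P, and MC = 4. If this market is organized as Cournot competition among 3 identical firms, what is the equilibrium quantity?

Q = 9.6

Inverting demand: P = 36 − 2.5Q.
With 3 symmetric Cournot firms, each firm's FOC gives 36 − 10q = 4, so q = 3.2, Q = 3·3.2 = 9.6, and P = 12.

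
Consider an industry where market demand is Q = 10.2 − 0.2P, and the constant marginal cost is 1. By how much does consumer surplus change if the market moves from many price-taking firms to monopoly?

Inverting demand: P = 51 − 5Q.
Competitive firms price at marginal cost: P = 1, giving Q = 10.
CS = ½·(51 − 1)·10 = 250.
The monopolist equates marginal revenue to marginal cost: 51 − 10Q = 1, so Q = 5. From demand, P = 26.
CS = ½·(51 − 26)·5 = 62.5.
Change in consumer surplus: 62.5 − 250 = −187.5.

Consumer surplus falls by 187.5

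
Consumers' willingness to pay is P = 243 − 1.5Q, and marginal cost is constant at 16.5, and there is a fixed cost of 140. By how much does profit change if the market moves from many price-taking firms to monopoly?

Under competition P = MC = 16.5, so Q = (243 − 16.5)/1.5 = 151.
Profit = (16.5 − 16.5)·151 − 140 = −140.
A monopolist chooses Q where MR = MC. MR = 243 − 3Q; setting this equal to 16.5 gives Q = 75.5 and P = 129.75.
Profit = (129.75 − 16.5)·75.5 − 140 = 8410.375.
Change in profit: 8410.375 − −140 = 8550.375.

π rises by 8550.375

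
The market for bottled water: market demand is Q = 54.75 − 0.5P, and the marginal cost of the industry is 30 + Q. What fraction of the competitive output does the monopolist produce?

Inverting demand: P = 109.5 − 2Q.
The monopolist equates marginal revenue to marginal cost: 109.5 − 4Q = 30 + Q, so Q = 15.9. From demand, P = 77.7.
Competitive equilibrium sets price equal to marginal cost: 109.5 − 2Q = 30 + Q, so Q = 26.5 and P = 56.5.
Ratio Q_m/Q_c = 15.9/26.5 = 0.6.

Q_m/Q_c = 0.6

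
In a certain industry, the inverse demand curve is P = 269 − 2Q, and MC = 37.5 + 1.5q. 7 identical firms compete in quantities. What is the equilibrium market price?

P = 83.8

In a 7-firm Cournot equilibrium, symmetry and the first-order condition give q = (269 − 37.5)/(17.5) = 463/35. So Q = 92.6 and P = 83.8.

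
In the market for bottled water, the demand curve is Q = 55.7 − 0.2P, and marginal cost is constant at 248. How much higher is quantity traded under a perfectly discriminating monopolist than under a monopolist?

Inverting demand: P = 278.5 − 5Q.
The monopolist equates marginal revenue to marginal cost: 278.5 − 10Q = 248, so Q = 3.05. From demand, P = 263.25.
With perfect price discrimination, output is the efficient level Q = 6.1 (where demand meets MC), but every buyer pays their willingness to pay: CS = 0 and PS = total surplus.
Change in quantity traded: 6.1 − 3.05 = 3.05.

Q rises by 3.05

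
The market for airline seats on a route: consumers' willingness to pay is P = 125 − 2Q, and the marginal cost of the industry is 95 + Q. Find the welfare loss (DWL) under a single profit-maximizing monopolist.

DWL = 24

Under competition P = MC: 125 − 2Q = 95 + Q ⇒ Q = 10, P = 105.
The monopolist equates marginal revenue to marginal cost: 125 − 4Q = 95 + Q, so Q = 6. From demand, P = 113.
CS = ½·(125 − 105)·10 = 100; PS = (105·10 − 95·10 − ½·1·10²) = 50; TS = 150.
CS = ½·(125 − 113)·6 = 36; PS = (113·6 − 95·6 − ½·1·6²) = 90; TS = 126.
DWL = 150 − 126 = 24.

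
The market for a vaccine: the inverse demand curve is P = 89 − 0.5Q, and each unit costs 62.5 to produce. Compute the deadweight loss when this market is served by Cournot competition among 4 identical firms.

DWL = 28.09

Perfect competition: P = MC = 62.5, so 89 − 0.5Q = 62.5 and Q = 53.
Cournot with 4 identical firms: the symmetric best-response condition is 89 − 2.5q = 62.5. Each firm produces q = 10.6, total output Q = 42.4, price P = 67.8.
DWL is the triangle between Q = 42.4 and Q = 53: ½·(53 − 42.4)·(67.8 − 62.5) = 28.09.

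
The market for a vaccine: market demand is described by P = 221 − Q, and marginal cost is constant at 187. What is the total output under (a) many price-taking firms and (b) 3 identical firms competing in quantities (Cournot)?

Under competition P = MC = 187, so Q = (221 − 187)/1 = 34.
In a 3-firm Cournot equilibrium, symmetry and the first-order condition give q = (221 − 187)/(4) = 8.5. So Q = 25.5 and P = 195.5.

Competition: Q = 34; Cournot: Q = 25.5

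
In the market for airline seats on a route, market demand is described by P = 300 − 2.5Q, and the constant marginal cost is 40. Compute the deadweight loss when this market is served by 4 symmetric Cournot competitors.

DWL = 540.8

Competitive firms price at marginal cost: P = 40, giving Q = 104.
Cournot with 4 identical firms: the symmetric best-response condition is 300 − 12.5q = 40. Each firm produces q = 20.8, total output Q = 83.2, price P = 92.
DWL is the triangle between Q = 83.2 and Q = 104: ½·(104 − 83.2)·(92 − 40) = 540.8.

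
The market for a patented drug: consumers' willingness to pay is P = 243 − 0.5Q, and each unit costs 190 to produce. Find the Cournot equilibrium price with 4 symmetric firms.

With 4 symmetric Cournot firms, each firm's FOC gives 243 − 2.5q = 190, so q = 21.2, Q = 4·21.2 = 84.8, and P = 200.6.

P = 200.6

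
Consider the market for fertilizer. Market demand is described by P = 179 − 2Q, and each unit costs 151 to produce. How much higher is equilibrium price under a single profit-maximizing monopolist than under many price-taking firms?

Equilibrium price rises by 14

Under competition P = MC = 151, so Q = (179 − 151)/2 = 14.
A monopolist chooses Q where MR = MC. MR = 179 − 4Q; setting this equal to 151 gives Q = 7 and P = 165.
Change in equilibrium price: 165 − 151 = 14.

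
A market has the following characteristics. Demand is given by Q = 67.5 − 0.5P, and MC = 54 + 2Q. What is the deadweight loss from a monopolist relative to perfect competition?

DWL = 91.125

Inverting demand: P = 135 − 2Q.
Competitive equilibrium sets price equal to marginal cost: 135 − 2Q = 54 + 2Q, so Q = 20.25 and P = 94.5.
A monopolist chooses Q where MR = MC. MR = 135 − 4Q; setting this equal to 54 + 2Q gives Q = 13.5 and P = 108.
CS = ½·(135 − 94.5)·20.25 = 6561/16; PS = (94.5·20.25 − 54·20.25 − ½·2·20.25²) = 6561/16; TS = 820.125.
CS = ½·(135 − 108)·13.5 = 182.25; PS = (108·13.5 − 54·13.5 − ½·2·13.5²) = 546.75; TS = 729.
DWL = 820.125 − 729 = 91.125.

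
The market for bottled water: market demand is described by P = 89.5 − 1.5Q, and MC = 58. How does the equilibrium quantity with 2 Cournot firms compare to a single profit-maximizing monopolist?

Cournot: Q = 14; Monopoly: Q = 10.5

Cournot with 2 identical firms: the symmetric best-response condition is 89.5 − 4.5q = 58. Each firm produces q = 7, total output Q = 14, price P = 68.5.
The monopolist equates marginal revenue to marginal cost: 89.5 − 3Q = 58, so Q = 10.5. From demand, P = 73.75.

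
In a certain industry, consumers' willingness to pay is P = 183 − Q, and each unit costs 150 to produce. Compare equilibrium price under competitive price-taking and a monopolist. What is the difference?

Competitive firms price at marginal cost: P = 150, giving Q = 33.
Monopoly sets MR = MC: 183 − 2Q = 150 ⇒ Q = 16.5, P = 183 − 16.5 = 166.5.
Change in equilibrium price: 166.5 − 150 = 16.5.

Equilibrium price rises by 16.5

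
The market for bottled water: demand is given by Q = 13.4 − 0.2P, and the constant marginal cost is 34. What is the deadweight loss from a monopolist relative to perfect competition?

DWL = 27.225

Inverting demand: P = 67 − 5Q.
Under competition P = MC = 34, so Q = (67 − 34)/5 = 6.6.
The monopolist equates marginal revenue to marginal cost: 67 − 10Q = 34, so Q = 3.3. From demand, P = 50.5.
DWL is the triangle between Q = 3.3 and Q = 6.6: ½·(6.6 − 3.3)·(50.5 − 34) = 27.225.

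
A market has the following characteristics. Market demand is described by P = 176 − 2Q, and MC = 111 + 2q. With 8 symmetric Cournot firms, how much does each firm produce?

q_i = 3.25

With 8 symmetric Cournot firms, each firm's FOC gives 176 − 18q = 111 + 2q, so q = 3.25, Q = 8·3.25 = 26, and P = 124.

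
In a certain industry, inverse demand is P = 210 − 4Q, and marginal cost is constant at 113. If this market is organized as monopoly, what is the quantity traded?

A monopolist chooses Q where MR = MC. MR = 210 − 8Q; setting this equal to 113 gives Q = 12.125 and P = 161.5.

Q = 12.125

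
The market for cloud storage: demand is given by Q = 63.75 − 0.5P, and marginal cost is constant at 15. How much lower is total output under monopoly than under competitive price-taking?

Total output falls by 28.125

Inverting demand: P = 127.5 − 2Q.
Competitive firms price at marginal cost: P = 15, giving Q = 56.25.
A monopolist chooses Q where MR = MC. MR = 127.5 − 4Q; setting this equal to 15 gives Q = 28.125 and P = 71.25.
Change in total output: 28.125 − 56.25 = −28.125.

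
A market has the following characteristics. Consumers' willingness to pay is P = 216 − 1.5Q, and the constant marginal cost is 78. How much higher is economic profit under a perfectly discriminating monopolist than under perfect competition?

Perfect competition: P = MC = 78, so 216 − 1.5Q = 78 and Q = 92.
Profit = (78 − 78)·92 = 0.
Under first-degree price discrimination the firm charges each unit its demand price and produces up to where P = MC, i.e. Q = 92. Consumer surplus is zero; producer surplus equals total surplus.
PS equals the full surplus area, 6348. Profit = 6348 = 6348.
Change in economic profit: 6348 − 0 = 6348.

Economic profit rises by 6348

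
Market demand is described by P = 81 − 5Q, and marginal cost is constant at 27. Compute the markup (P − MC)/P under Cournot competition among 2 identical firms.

Lerner index = 0.4

With 2 symmetric Cournot firms, each firm's FOC gives 81 − 15q = 27, so q = 3.6, Q = 2·3.6 = 7.2, and P = 45.
Lerner index = (P − MC)/P = (45 − 27)/45 = 0.4.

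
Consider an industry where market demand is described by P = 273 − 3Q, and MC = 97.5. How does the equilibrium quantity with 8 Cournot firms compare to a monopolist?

Cournot: Q = 52; Monopoly: Q = 29.25

Cournot with 8 identical firms: the symmetric best-response condition is 273 − 27q = 97.5. Each firm produces q = 6.5, total output Q = 52, price P = 117.
A monopolist chooses Q where MR = MC. MR = 273 − 6Q; setting this equal to 97.5 gives Q = 29.25 and P = 185.25.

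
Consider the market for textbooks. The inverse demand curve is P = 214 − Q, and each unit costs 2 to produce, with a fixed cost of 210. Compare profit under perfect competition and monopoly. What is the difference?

Competitive firms price at marginal cost: P = 2, giving Q = 212.
Profit = (2 − 2)·212 − 210 = −210.
A monopolist chooses Q where MR = MC. MR = 214 − 2Q; setting this equal to 2 gives Q = 106 and P = 108.
Profit = (108 − 2)·106 − 210 = 11026.
Change in profit: 11026 − −210 = 11236.

π rises by 11236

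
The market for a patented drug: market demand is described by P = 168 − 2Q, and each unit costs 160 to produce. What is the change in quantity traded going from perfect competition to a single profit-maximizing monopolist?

Competitive firms price at marginal cost: P = 160, giving Q = 4.
A monopolist chooses Q where MR = MC. MR = 168 − 4Q; setting this equal to 160 gives Q = 2 and P = 164.
Change in quantity traded: 2 − 4 = −2.

Quantity traded falls by 2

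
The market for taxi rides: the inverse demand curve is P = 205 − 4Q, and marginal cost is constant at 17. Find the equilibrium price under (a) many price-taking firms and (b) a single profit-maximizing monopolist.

Under competition P = MC = 17, so Q = (205 − 17)/4 = 47.
Monopoly sets MR = MC: 205 − 8Q = 17 ⇒ Q = 23.5, P = 205 − 4·23.5 = 111.

Competition: P = 17; Monopoly: P = 111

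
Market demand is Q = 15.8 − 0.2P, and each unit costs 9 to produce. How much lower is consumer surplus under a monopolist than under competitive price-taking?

Inverting demand: P = 79 − 5Q.
Perfect competition: P = MC = 9, so 79 − 5Q = 9 and Q = 14.
CS = ½·(79 − 9)·14 = 490.
The monopolist equates marginal revenue to marginal cost: 79 − 10Q = 9, so Q = 7. From demand, P = 44.
CS = ½·(79 − 44)·7 = 122.5.
Change in consumer surplus: 122.5 − 490 = −367.5.

Consumer surplus falls by 367.5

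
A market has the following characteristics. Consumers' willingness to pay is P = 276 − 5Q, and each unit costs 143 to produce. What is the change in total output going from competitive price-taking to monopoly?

Perfect competition: P = MC = 143, so 276 − 5Q = 143 and Q = 26.6.
The monopolist equates marginal revenue to marginal cost: 276 − 10Q = 143, so Q = 13.3. From demand, P = 209.5.
Change in total output: 13.3 − 26.6 = −13.3.

Q falls by 13.3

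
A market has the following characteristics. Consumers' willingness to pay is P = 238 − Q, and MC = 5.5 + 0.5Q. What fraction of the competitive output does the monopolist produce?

Q_m/Q_c = 0.6

A monopolist chooses Q where MR = MC. MR = 238 − 2Q; setting this equal to 5.5 + 0.5Q gives Q = 93 and P = 145.
Under competition P = MC: 238 − Q = 5.5 + 0.5Q ⇒ Q = 155, P = 83.
Ratio Q_m/Q_c = 93/155 = 0.6.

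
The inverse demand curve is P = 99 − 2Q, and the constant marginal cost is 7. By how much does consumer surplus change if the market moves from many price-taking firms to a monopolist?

Perfect competition: P = MC = 7, so 99 − 2Q = 7 and Q = 46.
CS = ½·(99 − 7)·46 = 2116.
The monopolist equates marginal revenue to marginal cost: 99 − 4Q = 7, so Q = 23. From demand, P = 53.
CS = ½·(99 − 53)·23 = 529.
Change in consumer surplus: 529 − 2116 = −1587.

CS falls by 1587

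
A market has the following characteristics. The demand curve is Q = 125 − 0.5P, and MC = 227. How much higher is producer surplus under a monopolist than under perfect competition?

PS rises by 66.125

Inverting demand: P = 250 − 2Q.
Under competition P = MC = 227, so Q = (250 − 227)/2 = 11.5.
PS = (227 − 227)·11.5 = 0.
The monopolist equates marginal revenue to marginal cost: 250 − 4Q = 227, so Q = 5.75. From demand, P = 238.5.
PS = (238.5 − 227)·5.75 = 66.125.
Change in producer surplus: 66.125 − 0 = 66.125.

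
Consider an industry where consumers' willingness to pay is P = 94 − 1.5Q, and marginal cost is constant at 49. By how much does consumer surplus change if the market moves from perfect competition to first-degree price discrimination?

Consumer surplus falls by 675

Under competition P = MC = 49, so Q = (94 − 49)/1.5 = 30.
CS = ½·(94 − 49)·30 = 675.
A perfectly discriminating monopolist sells every unit with P(Q) ≥ MC(Q), so output equals the competitive quantity Q = 30. Each buyer pays their reservation price, so CS = 0 and the firm captures all surplus.
CS = 0.
Change in consumer surplus: 0 − 675 = −675.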